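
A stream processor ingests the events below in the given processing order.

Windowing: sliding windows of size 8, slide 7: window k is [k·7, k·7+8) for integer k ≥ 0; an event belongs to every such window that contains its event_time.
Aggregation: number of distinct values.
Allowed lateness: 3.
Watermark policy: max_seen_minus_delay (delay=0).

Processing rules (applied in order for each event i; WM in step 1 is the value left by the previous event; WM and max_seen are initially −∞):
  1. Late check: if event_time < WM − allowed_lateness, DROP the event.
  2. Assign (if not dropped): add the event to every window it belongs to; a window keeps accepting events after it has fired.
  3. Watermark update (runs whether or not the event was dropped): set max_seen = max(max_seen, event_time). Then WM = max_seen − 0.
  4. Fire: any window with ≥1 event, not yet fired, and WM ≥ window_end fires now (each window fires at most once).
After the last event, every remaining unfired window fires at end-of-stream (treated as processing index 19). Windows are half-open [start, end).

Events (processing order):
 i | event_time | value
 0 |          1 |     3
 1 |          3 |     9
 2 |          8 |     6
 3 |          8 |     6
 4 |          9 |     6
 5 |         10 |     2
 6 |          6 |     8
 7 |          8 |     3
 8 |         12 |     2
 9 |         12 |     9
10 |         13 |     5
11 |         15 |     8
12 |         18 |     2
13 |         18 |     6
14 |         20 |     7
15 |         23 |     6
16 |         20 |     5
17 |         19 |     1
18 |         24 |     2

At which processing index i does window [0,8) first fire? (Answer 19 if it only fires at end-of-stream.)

2

i=0 t=1 v=3: → [0,8); WM=1
i=1 t=3 v=9: → [0,8); WM=3
i=2 t=8 v=6: → [7,15); WM=8; [0,8) fires=2
i=3 t=8 v=6: → [7,15); WM=8
i=4 t=9 v=6: → [7,15); WM=9
i=5 t=10 v=2: → [7,15); WM=10
i=6 t=6 v=8: DROP (t<10-3); WM=10
i=7 t=8 v=3: → [7,15); WM=10
i=8 t=12 v=2: → [7,15); WM=12
i=9 t=12 v=9: → [7,15); WM=12
i=10 t=13 v=5: → [7,15); WM=13
i=11 t=15 v=8: → [14,22); WM=15; [7,15) fires=5
i=12 t=18 v=2: → [14,22); WM=18
i=13 t=18 v=6: → [14,22); WM=18
i=14 t=20 v=7: → [14,22); WM=20
i=15 t=23 v=6: → [21,29); WM=23; [14,22) fires=4
i=16 t=20 v=5: → [14,22); WM=23
i=17 t=19 v=1: DROP (t<23-3); WM=23
i=18 t=24 v=2: → [21,29); WM=24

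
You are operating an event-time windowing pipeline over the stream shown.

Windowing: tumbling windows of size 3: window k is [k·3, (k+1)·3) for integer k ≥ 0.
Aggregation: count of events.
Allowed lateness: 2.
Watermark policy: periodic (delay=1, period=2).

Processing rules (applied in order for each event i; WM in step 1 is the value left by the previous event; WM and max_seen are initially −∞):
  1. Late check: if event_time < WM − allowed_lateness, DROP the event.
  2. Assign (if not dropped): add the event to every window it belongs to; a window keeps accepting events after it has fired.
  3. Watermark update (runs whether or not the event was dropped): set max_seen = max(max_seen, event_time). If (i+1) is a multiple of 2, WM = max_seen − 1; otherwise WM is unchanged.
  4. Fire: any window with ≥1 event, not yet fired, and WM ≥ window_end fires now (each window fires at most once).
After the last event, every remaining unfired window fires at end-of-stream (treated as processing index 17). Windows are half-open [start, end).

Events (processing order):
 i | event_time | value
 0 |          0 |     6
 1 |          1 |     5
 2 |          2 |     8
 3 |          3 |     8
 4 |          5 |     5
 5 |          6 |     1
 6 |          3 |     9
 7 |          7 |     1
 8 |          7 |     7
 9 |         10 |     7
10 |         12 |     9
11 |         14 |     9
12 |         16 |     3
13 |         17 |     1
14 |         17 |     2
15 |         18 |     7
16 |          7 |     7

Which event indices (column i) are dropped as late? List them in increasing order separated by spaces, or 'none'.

i=0 t=0 v=6: → [0,3); WM=−∞
i=1 t=1 v=5: → [0,3); WM=0
i=2 t=2 v=8: → [0,3); WM=0
i=3 t=3 v=8: → [3,6); WM=2
i=4 t=5 v=5: → [3,6); WM=2
i=5 t=6 v=1: → [6,9); WM=5; [0,3) fires=3
i=6 t=3 v=9: → [3,6); WM=5
i=7 t=7 v=1: → [6,9); WM=6; [3,6) fires=3
i=8 t=7 v=7: → [6,9); WM=6
i=9 t=10 v=7: → [9,12); WM=9; [6,9) fires=3
i=10 t=12 v=9: → [12,15); WM=9
i=11 t=14 v=9: → [12,15); WM=13; [9,12) fires=1
i=12 t=16 v=3: → [15,18); WM=13
i=13 t=17 v=1: → [15,18); WM=16; [12,15) fires=2
i=14 t=17 v=2: → [15,18); WM=16
i=15 t=18 v=7: → [18,21); WM=17
i=16 t=7 v=7: DROP (t<17-2); WM=17

16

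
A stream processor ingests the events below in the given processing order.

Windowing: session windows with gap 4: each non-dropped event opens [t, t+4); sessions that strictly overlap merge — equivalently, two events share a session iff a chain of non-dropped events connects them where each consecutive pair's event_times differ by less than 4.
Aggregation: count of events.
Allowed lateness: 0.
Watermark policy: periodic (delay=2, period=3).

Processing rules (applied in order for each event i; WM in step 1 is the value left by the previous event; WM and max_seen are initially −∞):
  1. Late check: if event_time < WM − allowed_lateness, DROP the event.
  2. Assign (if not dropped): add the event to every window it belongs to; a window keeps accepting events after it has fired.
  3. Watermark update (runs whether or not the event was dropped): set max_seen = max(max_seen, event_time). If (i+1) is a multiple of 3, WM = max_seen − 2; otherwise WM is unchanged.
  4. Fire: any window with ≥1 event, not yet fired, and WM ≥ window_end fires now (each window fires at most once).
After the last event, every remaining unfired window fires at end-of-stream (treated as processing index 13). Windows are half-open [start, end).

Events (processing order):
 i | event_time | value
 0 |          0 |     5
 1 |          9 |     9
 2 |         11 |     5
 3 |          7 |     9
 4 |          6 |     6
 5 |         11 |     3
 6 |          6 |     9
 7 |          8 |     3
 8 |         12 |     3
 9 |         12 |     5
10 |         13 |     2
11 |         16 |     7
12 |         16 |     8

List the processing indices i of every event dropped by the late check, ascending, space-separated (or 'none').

3 4 6 7

i=0 t=0 v=5: → [0,4); WM=−∞
i=1 t=9 v=9: → [9,13); WM=−∞
i=2 t=11 v=5: → [9,15); WM=9
i=3 t=7 v=9: DROP (t<9-0); WM=9
i=4 t=6 v=6: DROP (t<9-0); WM=9
i=5 t=11 v=3: → [9,15); WM=9
i=6 t=6 v=9: DROP (t<9-0); WM=9
i=7 t=8 v=3: DROP (t<9-0); WM=9
i=8 t=12 v=3: → [9,16); WM=10
i=9 t=12 v=5: → [9,16); WM=10
i=10 t=13 v=2: → [9,17); WM=10
i=11 t=16 v=7: → [9,20); WM=14
i=12 t=16 v=8: → [9,20); WM=14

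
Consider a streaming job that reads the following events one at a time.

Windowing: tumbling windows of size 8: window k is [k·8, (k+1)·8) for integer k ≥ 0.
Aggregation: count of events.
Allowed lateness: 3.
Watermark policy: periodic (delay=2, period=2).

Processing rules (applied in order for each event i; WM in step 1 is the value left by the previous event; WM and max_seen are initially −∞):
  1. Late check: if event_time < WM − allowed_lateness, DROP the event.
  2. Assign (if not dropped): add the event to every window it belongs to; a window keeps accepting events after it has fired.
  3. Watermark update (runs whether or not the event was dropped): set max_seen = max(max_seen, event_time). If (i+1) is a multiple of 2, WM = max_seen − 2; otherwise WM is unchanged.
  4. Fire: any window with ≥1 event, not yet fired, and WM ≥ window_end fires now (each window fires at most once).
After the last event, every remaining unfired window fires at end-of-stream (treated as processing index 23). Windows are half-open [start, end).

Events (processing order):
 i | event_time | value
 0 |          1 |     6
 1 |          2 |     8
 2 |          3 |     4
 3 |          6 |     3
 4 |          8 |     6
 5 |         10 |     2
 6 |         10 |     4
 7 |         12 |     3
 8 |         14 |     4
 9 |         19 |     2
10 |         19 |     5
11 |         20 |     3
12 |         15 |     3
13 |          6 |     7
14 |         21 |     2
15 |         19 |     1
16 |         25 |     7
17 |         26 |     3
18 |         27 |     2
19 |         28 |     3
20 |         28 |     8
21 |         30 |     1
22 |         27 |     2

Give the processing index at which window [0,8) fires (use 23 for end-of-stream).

5

i=0 t=1 v=6: → [0,8); WM=−∞
i=1 t=2 v=8: → [0,8); WM=0
i=2 t=3 v=4: → [0,8); WM=0
i=3 t=6 v=3: → [0,8); WM=4
i=4 t=8 v=6: → [8,16); WM=4
i=5 t=10 v=2: → [8,16); WM=8; [0,8) fires=4
i=6 t=10 v=4: → [8,16); WM=8
i=7 t=12 v=3: → [8,16); WM=10
i=8 t=14 v=4: → [8,16); WM=10
i=9 t=19 v=2: → [16,24); WM=17; [8,16) fires=5
i=10 t=19 v=5: → [16,24); WM=17
i=11 t=20 v=3: → [16,24); WM=18
i=12 t=15 v=3: → [8,16); WM=18
i=13 t=6 v=7: DROP (t<18-3); WM=18
i=14 t=21 v=2: → [16,24); WM=18
i=15 t=19 v=1: → [16,24); WM=19
i=16 t=25 v=7: → [24,32); WM=19
i=17 t=26 v=3: → [24,32); WM=24; [16,24) fires=5
i=18 t=27 v=2: → [24,32); WM=24
i=19 t=28 v=3: → [24,32); WM=26
i=20 t=28 v=8: → [24,32); WM=26
i=21 t=30 v=1: → [24,32); WM=28
i=22 t=27 v=2: → [24,32); WM=28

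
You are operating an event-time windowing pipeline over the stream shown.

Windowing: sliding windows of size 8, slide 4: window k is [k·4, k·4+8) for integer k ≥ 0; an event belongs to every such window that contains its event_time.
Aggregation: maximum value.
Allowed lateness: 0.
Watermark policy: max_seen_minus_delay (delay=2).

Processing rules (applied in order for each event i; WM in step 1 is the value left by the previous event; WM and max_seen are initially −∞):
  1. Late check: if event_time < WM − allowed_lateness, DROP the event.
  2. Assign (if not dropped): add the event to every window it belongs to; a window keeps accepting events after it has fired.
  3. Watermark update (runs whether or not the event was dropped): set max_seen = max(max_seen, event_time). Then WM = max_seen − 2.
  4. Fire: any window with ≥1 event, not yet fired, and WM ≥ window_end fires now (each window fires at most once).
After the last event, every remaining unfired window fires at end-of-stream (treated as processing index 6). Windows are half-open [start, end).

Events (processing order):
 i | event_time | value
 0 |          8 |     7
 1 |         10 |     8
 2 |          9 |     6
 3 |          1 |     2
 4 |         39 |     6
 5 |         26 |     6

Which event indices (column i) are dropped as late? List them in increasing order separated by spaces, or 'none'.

3 5

i=0 t=8 v=7: → [8,16),[4,12); WM=6
i=1 t=10 v=8: → [8,16),[4,12); WM=8
i=2 t=9 v=6: → [8,16),[4,12); WM=8
i=3 t=1 v=2: DROP (t<8-0); WM=8
i=4 t=39 v=6: → [36,44),[32,40); WM=37; [4,12) fires=8 [8,16) fires=8
i=5 t=26 v=6: DROP (t<37-0); WM=37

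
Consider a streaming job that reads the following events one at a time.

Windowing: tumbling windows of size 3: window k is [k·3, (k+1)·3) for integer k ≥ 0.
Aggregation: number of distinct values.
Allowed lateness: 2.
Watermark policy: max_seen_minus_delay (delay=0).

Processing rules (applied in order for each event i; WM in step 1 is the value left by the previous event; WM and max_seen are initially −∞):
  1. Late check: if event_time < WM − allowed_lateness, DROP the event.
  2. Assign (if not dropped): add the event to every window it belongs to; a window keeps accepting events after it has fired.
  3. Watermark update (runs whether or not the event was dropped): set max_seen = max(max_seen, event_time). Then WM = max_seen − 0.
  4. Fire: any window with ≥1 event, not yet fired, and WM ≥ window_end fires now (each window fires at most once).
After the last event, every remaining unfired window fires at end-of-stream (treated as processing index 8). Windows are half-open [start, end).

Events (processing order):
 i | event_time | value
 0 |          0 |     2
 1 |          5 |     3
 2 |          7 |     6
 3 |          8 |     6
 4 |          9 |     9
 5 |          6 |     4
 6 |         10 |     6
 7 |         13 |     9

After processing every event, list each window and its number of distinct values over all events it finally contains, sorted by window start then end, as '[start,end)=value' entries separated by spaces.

[0,3)=1 [3,6)=1 [6,9)=1 [9,12)=2 [12,15)=1

i=0 t=0 v=2: → [0,3); WM=0
i=1 t=5 v=3: → [3,6); WM=5; [0,3) fires=1
i=2 t=7 v=6: → [6,9); WM=7; [3,6) fires=1
i=3 t=8 v=6: → [6,9); WM=8
i=4 t=9 v=9: → [9,12); WM=9; [6,9) fires=1
i=5 t=6 v=4: DROP (t<9-2); WM=9
i=6 t=10 v=6: → [9,12); WM=10
i=7 t=13 v=9: → [12,15); WM=13; [9,12) fires=2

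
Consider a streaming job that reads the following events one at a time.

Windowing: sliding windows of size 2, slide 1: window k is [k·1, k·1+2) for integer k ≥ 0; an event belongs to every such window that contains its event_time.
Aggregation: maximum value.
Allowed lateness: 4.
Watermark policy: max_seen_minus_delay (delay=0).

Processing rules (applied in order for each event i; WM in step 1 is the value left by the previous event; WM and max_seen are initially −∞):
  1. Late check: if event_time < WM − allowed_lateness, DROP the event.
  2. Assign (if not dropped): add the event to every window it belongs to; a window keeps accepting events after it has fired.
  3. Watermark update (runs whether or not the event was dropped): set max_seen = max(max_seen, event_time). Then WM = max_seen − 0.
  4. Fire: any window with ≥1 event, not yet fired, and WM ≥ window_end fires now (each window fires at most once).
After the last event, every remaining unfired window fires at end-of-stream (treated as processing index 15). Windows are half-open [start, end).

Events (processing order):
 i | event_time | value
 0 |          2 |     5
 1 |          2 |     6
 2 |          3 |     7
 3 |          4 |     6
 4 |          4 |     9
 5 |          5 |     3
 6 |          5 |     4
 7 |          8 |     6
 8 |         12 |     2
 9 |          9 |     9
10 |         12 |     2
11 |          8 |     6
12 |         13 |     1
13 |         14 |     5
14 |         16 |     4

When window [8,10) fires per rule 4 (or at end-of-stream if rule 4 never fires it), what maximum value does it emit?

i=0 t=2 v=5: → [2,4),[1,3); WM=2
i=1 t=2 v=6: → [2,4),[1,3); WM=2
i=2 t=3 v=7: → [3,5),[2,4); WM=3; [1,3) fires=6
i=3 t=4 v=6: → [4,6),[3,5); WM=4; [2,4) fires=7
i=4 t=4 v=9: → [4,6),[3,5); WM=4
i=5 t=5 v=3: → [5,7),[4,6); WM=5; [3,5) fires=9
i=6 t=5 v=4: → [5,7),[4,6); WM=5
i=7 t=8 v=6: → [8,10),[7,9); WM=8; [4,6) fires=9 [5,7) fires=4
i=8 t=12 v=2: → [12,14),[11,13); WM=12; [7,9) fires=6 [8,10) fires=6
i=9 t=9 v=9: → [9,11),[8,10); WM=12; [9,11) fires=9
i=10 t=12 v=2: → [12,14),[11,13); WM=12
i=11 t=8 v=6: → [8,10),[7,9); WM=12
i=12 t=13 v=1: → [13,15),[12,14); WM=13; [11,13) fires=2
i=13 t=14 v=5: → [14,16),[13,15); WM=14; [12,14) fires=2
i=14 t=16 v=4: → [16,18),[15,17); WM=16; [13,15) fires=5 [14,16) fires=5

6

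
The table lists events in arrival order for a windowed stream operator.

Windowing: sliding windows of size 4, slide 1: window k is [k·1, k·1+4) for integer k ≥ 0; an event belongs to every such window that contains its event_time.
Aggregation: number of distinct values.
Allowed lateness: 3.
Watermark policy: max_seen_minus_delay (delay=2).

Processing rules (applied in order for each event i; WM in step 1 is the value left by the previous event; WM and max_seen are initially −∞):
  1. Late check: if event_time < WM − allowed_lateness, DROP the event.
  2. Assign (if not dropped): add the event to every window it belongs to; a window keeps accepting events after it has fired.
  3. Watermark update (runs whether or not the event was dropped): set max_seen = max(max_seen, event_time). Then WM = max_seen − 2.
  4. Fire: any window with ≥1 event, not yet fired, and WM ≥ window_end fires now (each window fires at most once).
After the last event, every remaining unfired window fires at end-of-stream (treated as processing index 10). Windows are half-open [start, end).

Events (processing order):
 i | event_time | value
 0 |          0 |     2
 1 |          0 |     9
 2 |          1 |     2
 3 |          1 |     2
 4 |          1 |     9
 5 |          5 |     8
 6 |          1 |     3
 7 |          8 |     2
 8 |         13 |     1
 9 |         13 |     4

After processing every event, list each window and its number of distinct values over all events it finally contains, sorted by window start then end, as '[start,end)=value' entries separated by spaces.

i=0 t=0 v=2: → [0,4); WM=-2
i=1 t=0 v=9: → [0,4); WM=-2
i=2 t=1 v=2: → [1,5),[0,4); WM=-1
i=3 t=1 v=2: → [1,5),[0,4); WM=-1
i=4 t=1 v=9: → [1,5),[0,4); WM=-1
i=5 t=5 v=8: → [5,9),[4,8),[3,7),[2,6); WM=3
i=6 t=1 v=3: → [1,5),[0,4); WM=3
i=7 t=8 v=2: → [8,12),[7,11),[6,10),[5,9); WM=6; [0,4) fires=3 [1,5) fires=3 [2,6) fires=1
i=8 t=13 v=1: → [13,17),[12,16),[11,15),[10,14); WM=11; [3,7) fires=1 [4,8) fires=1 [5,9) fires=2 [6,10) fires=1 [7,11) fires=1
i=9 t=13 v=4: → [13,17),[12,16),[11,15),[10,14); WM=11

[0,4)=3 [1,5)=3 [2,6)=1 [3,7)=1 [4,8)=1 [5,9)=2 [6,10)=1 [7,11)=1 [8,12)=1 [10,14)=2 [11,15)=2 [12,16)=2 [13,17)=2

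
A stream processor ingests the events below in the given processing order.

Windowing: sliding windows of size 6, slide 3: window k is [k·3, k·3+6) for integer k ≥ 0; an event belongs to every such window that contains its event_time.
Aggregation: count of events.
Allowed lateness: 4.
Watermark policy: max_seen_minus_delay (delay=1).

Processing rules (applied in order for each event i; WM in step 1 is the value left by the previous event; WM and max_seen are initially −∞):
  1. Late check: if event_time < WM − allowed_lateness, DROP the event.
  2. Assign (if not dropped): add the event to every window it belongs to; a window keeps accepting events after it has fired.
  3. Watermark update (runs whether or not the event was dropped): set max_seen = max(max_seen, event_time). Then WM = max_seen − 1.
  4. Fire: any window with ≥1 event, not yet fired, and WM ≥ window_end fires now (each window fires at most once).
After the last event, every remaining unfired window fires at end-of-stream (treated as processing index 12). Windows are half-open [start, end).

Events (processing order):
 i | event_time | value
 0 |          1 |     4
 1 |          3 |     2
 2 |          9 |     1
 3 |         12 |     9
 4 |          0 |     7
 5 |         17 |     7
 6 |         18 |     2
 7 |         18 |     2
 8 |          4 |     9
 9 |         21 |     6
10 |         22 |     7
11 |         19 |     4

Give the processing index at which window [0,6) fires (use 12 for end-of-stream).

2

i=0 t=1 v=4: → [0,6); WM=0
i=1 t=3 v=2: → [3,9),[0,6); WM=2
i=2 t=9 v=1: → [9,15),[6,12); WM=8; [0,6) fires=2
i=3 t=12 v=9: → [12,18),[9,15); WM=11; [3,9) fires=1
i=4 t=0 v=7: DROP (t<11-4); WM=11
i=5 t=17 v=7: → [15,21),[12,18); WM=16; [6,12) fires=1 [9,15) fires=2
i=6 t=18 v=2: → [18,24),[15,21); WM=17
i=7 t=18 v=2: → [18,24),[15,21); WM=17
i=8 t=4 v=9: DROP (t<17-4); WM=17
i=9 t=21 v=6: → [21,27),[18,24); WM=20; [12,18) fires=2
i=10 t=22 v=7: → [21,27),[18,24); WM=21; [15,21) fires=3
i=11 t=19 v=4: → [18,24),[15,21); WM=21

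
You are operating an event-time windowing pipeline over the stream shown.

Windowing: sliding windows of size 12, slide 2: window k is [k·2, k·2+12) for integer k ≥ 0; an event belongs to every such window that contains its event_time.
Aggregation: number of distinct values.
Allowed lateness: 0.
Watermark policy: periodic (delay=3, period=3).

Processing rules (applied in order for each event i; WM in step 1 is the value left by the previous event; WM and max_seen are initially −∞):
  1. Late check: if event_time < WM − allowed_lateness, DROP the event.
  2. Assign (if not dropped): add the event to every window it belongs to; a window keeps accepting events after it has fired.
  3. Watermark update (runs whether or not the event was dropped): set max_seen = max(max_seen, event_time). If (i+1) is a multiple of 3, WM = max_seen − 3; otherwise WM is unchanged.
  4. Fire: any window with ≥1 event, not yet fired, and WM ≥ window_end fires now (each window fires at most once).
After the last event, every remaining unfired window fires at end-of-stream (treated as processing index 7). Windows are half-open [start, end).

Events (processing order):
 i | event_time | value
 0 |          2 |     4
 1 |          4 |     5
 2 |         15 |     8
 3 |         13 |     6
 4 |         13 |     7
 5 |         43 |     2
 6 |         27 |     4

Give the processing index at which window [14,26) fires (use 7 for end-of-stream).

5

i=0 t=2 v=4: → [2,14),[0,12); WM=−∞
i=1 t=4 v=5: → [4,16),[2,14),[0,12); WM=−∞
i=2 t=15 v=8: → [14,26),[12,24),[10,22),[8,20),[6,18),[4,16); WM=12; [0,12) fires=2
i=3 t=13 v=6: → [12,24),[10,22),[8,20),[6,18),[4,16),[2,14); WM=12
i=4 t=13 v=7: → [12,24),[10,22),[8,20),[6,18),[4,16),[2,14); WM=12
i=5 t=43 v=2: → [42,54),[40,52),[38,50),[36,48),[34,46),[32,44); WM=40; [2,14) fires=4 [4,16) fires=4 [6,18) fires=3 [8,20) fires=3 [10,22) fires=3 [12,24) fires=3 [14,26) fires=1
i=6 t=27 v=4: DROP (t<40-0); WM=40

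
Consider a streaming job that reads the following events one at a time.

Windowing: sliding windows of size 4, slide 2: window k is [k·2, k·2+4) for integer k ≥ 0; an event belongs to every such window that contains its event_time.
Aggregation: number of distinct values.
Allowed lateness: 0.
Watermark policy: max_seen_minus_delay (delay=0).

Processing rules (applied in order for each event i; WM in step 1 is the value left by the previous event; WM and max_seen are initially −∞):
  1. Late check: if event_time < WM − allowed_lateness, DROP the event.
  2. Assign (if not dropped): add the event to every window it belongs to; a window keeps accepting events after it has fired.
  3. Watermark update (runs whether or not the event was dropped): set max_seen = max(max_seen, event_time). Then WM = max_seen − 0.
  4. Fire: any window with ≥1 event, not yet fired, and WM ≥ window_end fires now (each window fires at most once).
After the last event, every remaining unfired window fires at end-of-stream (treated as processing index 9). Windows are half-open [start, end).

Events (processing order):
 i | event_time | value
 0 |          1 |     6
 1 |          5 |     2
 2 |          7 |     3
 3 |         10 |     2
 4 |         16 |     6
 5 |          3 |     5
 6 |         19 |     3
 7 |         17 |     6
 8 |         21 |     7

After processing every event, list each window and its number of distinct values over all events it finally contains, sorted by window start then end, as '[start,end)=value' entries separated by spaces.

[0,4)=1 [2,6)=1 [4,8)=2 [6,10)=1 [8,12)=1 [10,14)=1 [14,18)=1 [16,20)=2 [18,22)=2 [20,24)=1

i=0 t=1 v=6: → [0,4); WM=1
i=1 t=5 v=2: → [4,8),[2,6); WM=5; [0,4) fires=1
i=2 t=7 v=3: → [6,10),[4,8); WM=7; [2,6) fires=1
i=3 t=10 v=2: → [10,14),[8,12); WM=10; [4,8) fires=2 [6,10) fires=1
i=4 t=16 v=6: → [16,20),[14,18); WM=16; [8,12) fires=1 [10,14) fires=1
i=5 t=3 v=5: DROP (t<16-0); WM=16
i=6 t=19 v=3: → [18,22),[16,20); WM=19; [14,18) fires=1
i=7 t=17 v=6: DROP (t<19-0); WM=19
i=8 t=21 v=7: → [20,24),[18,22); WM=21; [16,20) fires=2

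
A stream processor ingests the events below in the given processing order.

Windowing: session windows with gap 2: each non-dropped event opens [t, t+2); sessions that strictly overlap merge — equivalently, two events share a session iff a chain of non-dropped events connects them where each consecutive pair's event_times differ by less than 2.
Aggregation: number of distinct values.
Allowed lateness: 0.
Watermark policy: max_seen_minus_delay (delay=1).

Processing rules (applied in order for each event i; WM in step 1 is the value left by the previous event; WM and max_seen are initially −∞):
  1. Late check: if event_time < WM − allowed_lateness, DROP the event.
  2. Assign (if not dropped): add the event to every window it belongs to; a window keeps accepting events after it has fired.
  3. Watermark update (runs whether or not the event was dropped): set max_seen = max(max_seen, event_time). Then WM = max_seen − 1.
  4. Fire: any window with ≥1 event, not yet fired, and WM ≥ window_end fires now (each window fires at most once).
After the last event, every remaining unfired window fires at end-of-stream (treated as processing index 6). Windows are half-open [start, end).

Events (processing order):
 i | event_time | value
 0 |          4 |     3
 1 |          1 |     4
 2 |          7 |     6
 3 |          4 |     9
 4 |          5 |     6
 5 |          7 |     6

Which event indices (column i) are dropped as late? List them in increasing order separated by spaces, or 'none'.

1 3 4

i=0 t=4 v=3: → [4,6); WM=3
i=1 t=1 v=4: DROP (t<3-0); WM=3
i=2 t=7 v=6: → [7,9); WM=6
i=3 t=4 v=9: DROP (t<6-0); WM=6
i=4 t=5 v=6: DROP (t<6-0); WM=6
i=5 t=7 v=6: → [7,9); WM=6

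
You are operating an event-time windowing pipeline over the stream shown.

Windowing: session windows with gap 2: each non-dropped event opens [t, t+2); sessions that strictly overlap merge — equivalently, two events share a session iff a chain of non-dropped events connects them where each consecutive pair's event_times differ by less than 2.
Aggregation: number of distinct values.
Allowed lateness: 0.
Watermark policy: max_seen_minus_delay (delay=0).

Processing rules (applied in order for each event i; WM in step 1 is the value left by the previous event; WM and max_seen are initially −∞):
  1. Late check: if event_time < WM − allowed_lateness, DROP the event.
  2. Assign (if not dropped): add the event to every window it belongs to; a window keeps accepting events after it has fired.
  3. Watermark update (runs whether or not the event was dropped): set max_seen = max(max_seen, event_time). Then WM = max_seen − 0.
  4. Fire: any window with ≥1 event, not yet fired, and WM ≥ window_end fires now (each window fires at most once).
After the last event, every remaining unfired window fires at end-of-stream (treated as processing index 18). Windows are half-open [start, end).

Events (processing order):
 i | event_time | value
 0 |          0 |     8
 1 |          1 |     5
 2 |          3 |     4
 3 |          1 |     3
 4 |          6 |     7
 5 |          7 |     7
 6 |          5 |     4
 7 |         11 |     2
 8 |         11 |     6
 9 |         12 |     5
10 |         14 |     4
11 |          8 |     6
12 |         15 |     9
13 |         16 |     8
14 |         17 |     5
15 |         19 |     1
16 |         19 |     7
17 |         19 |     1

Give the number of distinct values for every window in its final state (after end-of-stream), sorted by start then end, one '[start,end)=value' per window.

[0,3)=2 [3,5)=1 [6,9)=1 [11,14)=3 [14,19)=4 [19,21)=2

i=0 t=0 v=8: → [0,2); WM=0
i=1 t=1 v=5: → [0,3); WM=1
i=2 t=3 v=4: → [3,5); WM=3
i=3 t=1 v=3: DROP (t<3-0); WM=3
i=4 t=6 v=7: → [6,8); WM=6
i=5 t=7 v=7: → [6,9); WM=7
i=6 t=5 v=4: DROP (t<7-0); WM=7
i=7 t=11 v=2: → [11,13); WM=11
i=8 t=11 v=6: → [11,13); WM=11
i=9 t=12 v=5: → [11,14); WM=12
i=10 t=14 v=4: → [14,16); WM=14
i=11 t=8 v=6: DROP (t<14-0); WM=14
i=12 t=15 v=9: → [14,17); WM=15
i=13 t=16 v=8: → [14,18); WM=16
i=14 t=17 v=5: → [14,19); WM=17
i=15 t=19 v=1: → [19,21); WM=19
i=16 t=19 v=7: → [19,21); WM=19
i=17 t=19 v=1: → [19,21); WM=19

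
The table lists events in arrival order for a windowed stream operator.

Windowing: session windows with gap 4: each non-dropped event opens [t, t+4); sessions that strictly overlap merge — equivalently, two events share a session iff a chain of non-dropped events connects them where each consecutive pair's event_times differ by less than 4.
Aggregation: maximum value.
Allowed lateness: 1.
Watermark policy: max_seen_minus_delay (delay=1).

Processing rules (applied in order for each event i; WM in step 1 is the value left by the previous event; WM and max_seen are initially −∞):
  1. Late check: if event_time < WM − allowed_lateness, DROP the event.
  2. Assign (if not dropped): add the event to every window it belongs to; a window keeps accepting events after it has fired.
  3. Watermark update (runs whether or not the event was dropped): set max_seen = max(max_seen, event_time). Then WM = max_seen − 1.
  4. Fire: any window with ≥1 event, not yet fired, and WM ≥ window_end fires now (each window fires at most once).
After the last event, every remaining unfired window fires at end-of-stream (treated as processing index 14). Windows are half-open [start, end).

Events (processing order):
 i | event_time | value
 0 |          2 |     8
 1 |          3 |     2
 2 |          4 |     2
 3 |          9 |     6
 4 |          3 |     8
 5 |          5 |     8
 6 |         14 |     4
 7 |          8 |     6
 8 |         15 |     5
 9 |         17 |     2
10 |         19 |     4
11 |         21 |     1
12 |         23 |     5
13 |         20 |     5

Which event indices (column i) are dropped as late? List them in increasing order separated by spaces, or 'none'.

i=0 t=2 v=8: → [2,6); WM=1
i=1 t=3 v=2: → [2,7); WM=2
i=2 t=4 v=2: → [2,8); WM=3
i=3 t=9 v=6: → [9,13); WM=8
i=4 t=3 v=8: DROP (t<8-1); WM=8
i=5 t=5 v=8: DROP (t<8-1); WM=8
i=6 t=14 v=4: → [14,18); WM=13
i=7 t=8 v=6: DROP (t<13-1); WM=13
i=8 t=15 v=5: → [14,19); WM=14
i=9 t=17 v=2: → [14,21); WM=16
i=10 t=19 v=4: → [14,23); WM=18
i=11 t=21 v=1: → [14,25); WM=20
i=12 t=23 v=5: → [14,27); WM=22
i=13 t=20 v=5: DROP (t<22-1); WM=22

4 5 7 13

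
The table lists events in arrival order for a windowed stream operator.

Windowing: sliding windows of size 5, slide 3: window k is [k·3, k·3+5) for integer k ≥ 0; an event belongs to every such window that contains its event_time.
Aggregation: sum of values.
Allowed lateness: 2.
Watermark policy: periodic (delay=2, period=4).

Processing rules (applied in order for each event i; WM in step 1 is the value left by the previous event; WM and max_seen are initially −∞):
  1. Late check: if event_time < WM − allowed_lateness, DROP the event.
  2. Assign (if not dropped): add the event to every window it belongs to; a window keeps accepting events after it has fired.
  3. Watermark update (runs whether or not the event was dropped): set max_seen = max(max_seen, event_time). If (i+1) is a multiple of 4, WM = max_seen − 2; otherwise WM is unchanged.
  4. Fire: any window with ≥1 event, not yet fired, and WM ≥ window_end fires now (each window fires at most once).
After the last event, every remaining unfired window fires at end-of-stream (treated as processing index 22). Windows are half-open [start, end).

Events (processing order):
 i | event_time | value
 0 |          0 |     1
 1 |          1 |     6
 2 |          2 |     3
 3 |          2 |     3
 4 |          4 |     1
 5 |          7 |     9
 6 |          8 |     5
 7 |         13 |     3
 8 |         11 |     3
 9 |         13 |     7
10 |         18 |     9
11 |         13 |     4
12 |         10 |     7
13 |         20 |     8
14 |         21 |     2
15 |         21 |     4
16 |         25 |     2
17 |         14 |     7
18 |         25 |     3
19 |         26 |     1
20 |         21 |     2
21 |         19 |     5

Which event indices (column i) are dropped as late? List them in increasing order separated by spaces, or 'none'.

i=0 t=0 v=1: → [0,5); WM=−∞
i=1 t=1 v=6: → [0,5); WM=−∞
i=2 t=2 v=3: → [0,5); WM=−∞
i=3 t=2 v=3: → [0,5); WM=0
i=4 t=4 v=1: → [3,8),[0,5); WM=0
i=5 t=7 v=9: → [6,11),[3,8); WM=0
i=6 t=8 v=5: → [6,11); WM=0
i=7 t=13 v=3: → [12,17),[9,14); WM=11; [0,5) fires=14 [3,8) fires=10 [6,11) fires=14
i=8 t=11 v=3: → [9,14); WM=11
i=9 t=13 v=7: → [12,17),[9,14); WM=11
i=10 t=18 v=9: → [18,23),[15,20); WM=11
i=11 t=13 v=4: → [12,17),[9,14); WM=16; [9,14) fires=17
i=12 t=10 v=7: DROP (t<16-2); WM=16
i=13 t=20 v=8: → [18,23); WM=16
i=14 t=21 v=2: → [21,26),[18,23); WM=16
i=15 t=21 v=4: → [21,26),[18,23); WM=19; [12,17) fires=14
i=16 t=25 v=2: → [24,29),[21,26); WM=19
i=17 t=14 v=7: DROP (t<19-2); WM=19
i=18 t=25 v=3: → [24,29),[21,26); WM=19
i=19 t=26 v=1: → [24,29); WM=24; [15,20) fires=9 [18,23) fires=23
i=20 t=21 v=2: DROP (t<24-2); WM=24
i=21 t=19 v=5: DROP (t<24-2); WM=24

12 17 20 21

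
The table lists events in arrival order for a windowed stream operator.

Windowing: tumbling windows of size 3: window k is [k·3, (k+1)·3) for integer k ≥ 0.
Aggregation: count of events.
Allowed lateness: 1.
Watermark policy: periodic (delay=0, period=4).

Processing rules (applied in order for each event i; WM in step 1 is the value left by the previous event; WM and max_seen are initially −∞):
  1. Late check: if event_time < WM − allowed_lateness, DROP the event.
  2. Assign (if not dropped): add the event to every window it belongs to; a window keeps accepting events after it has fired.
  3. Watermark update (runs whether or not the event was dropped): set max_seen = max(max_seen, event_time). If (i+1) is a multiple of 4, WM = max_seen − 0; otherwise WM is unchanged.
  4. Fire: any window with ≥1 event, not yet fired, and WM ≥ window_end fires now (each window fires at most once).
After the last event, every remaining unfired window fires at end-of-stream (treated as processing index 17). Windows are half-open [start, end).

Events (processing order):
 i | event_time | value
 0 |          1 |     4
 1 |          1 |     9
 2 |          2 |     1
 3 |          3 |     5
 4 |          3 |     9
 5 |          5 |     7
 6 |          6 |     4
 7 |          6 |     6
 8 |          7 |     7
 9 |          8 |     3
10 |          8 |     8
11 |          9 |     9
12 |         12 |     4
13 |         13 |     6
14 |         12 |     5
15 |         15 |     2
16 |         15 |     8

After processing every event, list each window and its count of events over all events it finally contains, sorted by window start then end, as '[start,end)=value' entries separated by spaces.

[0,3)=3 [3,6)=3 [6,9)=5 [9,12)=1 [12,15)=3 [15,18)=2

i=0 t=1 v=4: → [0,3); WM=−∞
i=1 t=1 v=9: → [0,3); WM=−∞
i=2 t=2 v=1: → [0,3); WM=−∞
i=3 t=3 v=5: → [3,6); WM=3; [0,3) fires=3
i=4 t=3 v=9: → [3,6); WM=3
i=5 t=5 v=7: → [3,6); WM=3
i=6 t=6 v=4: → [6,9); WM=3
i=7 t=6 v=6: → [6,9); WM=6; [3,6) fires=3
i=8 t=7 v=7: → [6,9); WM=6
i=9 t=8 v=3: → [6,9); WM=6
i=10 t=8 v=8: → [6,9); WM=6
i=11 t=9 v=9: → [9,12); WM=9; [6,9) fires=5
i=12 t=12 v=4: → [12,15); WM=9
i=13 t=13 v=6: → [12,15); WM=9
i=14 t=12 v=5: → [12,15); WM=9
i=15 t=15 v=2: → [15,18); WM=15; [9,12) fires=1 [12,15) fires=3
i=16 t=15 v=8: → [15,18); WM=15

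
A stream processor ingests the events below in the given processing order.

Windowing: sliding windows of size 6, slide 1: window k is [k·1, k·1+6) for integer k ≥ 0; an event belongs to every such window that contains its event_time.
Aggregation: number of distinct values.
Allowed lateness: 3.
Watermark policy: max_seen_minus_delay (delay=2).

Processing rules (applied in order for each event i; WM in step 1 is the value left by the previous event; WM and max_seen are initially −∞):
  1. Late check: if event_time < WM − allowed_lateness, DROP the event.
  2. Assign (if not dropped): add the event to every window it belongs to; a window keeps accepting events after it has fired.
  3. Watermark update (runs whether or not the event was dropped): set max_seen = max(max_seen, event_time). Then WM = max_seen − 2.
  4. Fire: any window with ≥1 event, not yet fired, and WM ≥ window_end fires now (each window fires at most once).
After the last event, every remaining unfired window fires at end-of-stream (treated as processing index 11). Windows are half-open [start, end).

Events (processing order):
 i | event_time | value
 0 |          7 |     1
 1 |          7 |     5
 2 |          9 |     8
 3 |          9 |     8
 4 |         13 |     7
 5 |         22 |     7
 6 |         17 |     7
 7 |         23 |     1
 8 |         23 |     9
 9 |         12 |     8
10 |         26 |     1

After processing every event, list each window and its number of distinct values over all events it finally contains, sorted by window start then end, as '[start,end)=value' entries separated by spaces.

i=0 t=7 v=1: → [7,13),[6,12),[5,11),[4,10),[3,9),[2,8); WM=5
i=1 t=7 v=5: → [7,13),[6,12),[5,11),[4,10),[3,9),[2,8); WM=5
i=2 t=9 v=8: → [9,15),[8,14),[7,13),[6,12),[5,11),[4,10); WM=7
i=3 t=9 v=8: → [9,15),[8,14),[7,13),[6,12),[5,11),[4,10); WM=7
i=4 t=13 v=7: → [13,19),[12,18),[11,17),[10,16),[9,15),[8,14); WM=11; [2,8) fires=2 [3,9) fires=2 [4,10) fires=3 [5,11) fires=3
i=5 t=22 v=7: → [22,28),[21,27),[20,26),[19,25),[18,24),[17,23); WM=20; [6,12) fires=3 [7,13) fires=3 [8,14) fires=2 [9,15) fires=2 [10,16) fires=1 [11,17) fires=1 [12,18) fires=1 [13,19) fires=1
i=6 t=17 v=7: → [17,23),[16,22),[15,21),[14,20),[13,19),[12,18); WM=20; [14,20) fires=1
i=7 t=23 v=1: → [23,29),[22,28),[21,27),[20,26),[19,25),[18,24); WM=21; [15,21) fires=1
i=8 t=23 v=9: → [23,29),[22,28),[21,27),[20,26),[19,25),[18,24); WM=21
i=9 t=12 v=8: DROP (t<21-3); WM=21
i=10 t=26 v=1: → [26,32),[25,31),[24,30),[23,29),[22,28),[21,27); WM=24; [16,22) fires=1 [17,23) fires=1 [18,24) fires=3

[2,8)=2 [3,9)=2 [4,10)=3 [5,11)=3 [6,12)=3 [7,13)=3 [8,14)=2 [9,15)=2 [10,16)=1 [11,17)=1 [12,18)=1 [13,19)=1 [14,20)=1 [15,21)=1 [16,22)=1 [17,23)=1 [18,24)=3 [19,25)=3 [20,26)=3 [21,27)=3 [22,28)=3 [23,29)=2 [24,30)=1 [25,31)=1 [26,32)=1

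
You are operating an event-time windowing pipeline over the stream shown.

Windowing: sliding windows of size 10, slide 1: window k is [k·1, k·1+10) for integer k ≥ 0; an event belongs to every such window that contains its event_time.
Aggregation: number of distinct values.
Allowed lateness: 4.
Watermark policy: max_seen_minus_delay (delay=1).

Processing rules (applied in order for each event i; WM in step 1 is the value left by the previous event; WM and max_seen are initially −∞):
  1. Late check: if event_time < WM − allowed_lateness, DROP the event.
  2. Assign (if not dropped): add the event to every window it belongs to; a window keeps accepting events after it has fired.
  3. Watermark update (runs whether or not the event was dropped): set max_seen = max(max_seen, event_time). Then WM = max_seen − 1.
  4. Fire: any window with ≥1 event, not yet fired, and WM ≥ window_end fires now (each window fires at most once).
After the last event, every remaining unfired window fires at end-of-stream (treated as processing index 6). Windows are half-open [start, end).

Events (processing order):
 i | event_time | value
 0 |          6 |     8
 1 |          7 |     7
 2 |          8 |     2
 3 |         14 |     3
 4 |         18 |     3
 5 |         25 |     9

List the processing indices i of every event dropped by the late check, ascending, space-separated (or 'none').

none

i=0 t=6 v=8: → [6,16),[5,15),[4,14),[3,13),[2,12),[1,11),[0,10); WM=5
i=1 t=7 v=7: → [7,17),[6,16),[5,15),[4,14),[3,13),[2,12),[1,11),[0,10); WM=6
i=2 t=8 v=2: → [8,18),[7,17),[6,16),[5,15),[4,14),[3,13),[2,12),[1,11),[0,10); WM=7
i=3 t=14 v=3: → [14,24),[13,23),[12,22),[11,21),[10,20),[9,19),[8,18),[7,17),[6,16),[5,15); WM=13; [0,10) fires=3 [1,11) fires=3 [2,12) fires=3 [3,13) fires=3
i=4 t=18 v=3: → [18,28),[17,27),[16,26),[15,25),[14,24),[13,23),[12,22),[11,21),[10,20),[9,19); WM=17; [4,14) fires=3 [5,15) fires=4 [6,16) fires=4 [7,17) fires=3
i=5 t=25 v=9: → [25,35),[24,34),[23,33),[22,32),[21,31),[20,30),[19,29),[18,28),[17,27),[16,26); WM=24; [8,18) fires=2 [9,19) fires=1 [10,20) fires=1 [11,21) fires=1 [12,22) fires=1 [13,23) fires=1 [14,24) fires=1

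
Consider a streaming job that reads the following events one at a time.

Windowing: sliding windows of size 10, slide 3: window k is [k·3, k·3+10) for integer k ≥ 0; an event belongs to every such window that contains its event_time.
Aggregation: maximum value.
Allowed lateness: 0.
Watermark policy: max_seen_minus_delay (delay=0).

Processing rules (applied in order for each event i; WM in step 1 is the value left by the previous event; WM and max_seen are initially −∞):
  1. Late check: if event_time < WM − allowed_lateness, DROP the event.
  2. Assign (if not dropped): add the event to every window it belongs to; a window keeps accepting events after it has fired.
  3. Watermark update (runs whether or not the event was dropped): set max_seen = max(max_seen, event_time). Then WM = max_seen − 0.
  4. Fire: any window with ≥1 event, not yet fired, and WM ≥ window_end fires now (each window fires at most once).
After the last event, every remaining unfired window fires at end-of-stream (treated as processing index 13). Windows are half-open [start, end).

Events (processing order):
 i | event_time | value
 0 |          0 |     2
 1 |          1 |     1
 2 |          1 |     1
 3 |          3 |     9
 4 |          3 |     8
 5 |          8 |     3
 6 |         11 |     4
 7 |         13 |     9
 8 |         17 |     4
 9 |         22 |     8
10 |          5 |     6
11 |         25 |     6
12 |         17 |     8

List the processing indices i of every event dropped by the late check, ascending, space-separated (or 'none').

i=0 t=0 v=2: → [0,10); WM=0
i=1 t=1 v=1: → [0,10); WM=1
i=2 t=1 v=1: → [0,10); WM=1
i=3 t=3 v=9: → [3,13),[0,10); WM=3
i=4 t=3 v=8: → [3,13),[0,10); WM=3
i=5 t=8 v=3: → [6,16),[3,13),[0,10); WM=8
i=6 t=11 v=4: → [9,19),[6,16),[3,13); WM=11; [0,10) fires=9
i=7 t=13 v=9: → [12,22),[9,19),[6,16); WM=13; [3,13) fires=9
i=8 t=17 v=4: → [15,25),[12,22),[9,19); WM=17; [6,16) fires=9
i=9 t=22 v=8: → [21,31),[18,28),[15,25); WM=22; [9,19) fires=9 [12,22) fires=9
i=10 t=5 v=6: DROP (t<22-0); WM=22
i=11 t=25 v=6: → [24,34),[21,31),[18,28); WM=25; [15,25) fires=8
i=12 t=17 v=8: DROP (t<25-0); WM=25

10 12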